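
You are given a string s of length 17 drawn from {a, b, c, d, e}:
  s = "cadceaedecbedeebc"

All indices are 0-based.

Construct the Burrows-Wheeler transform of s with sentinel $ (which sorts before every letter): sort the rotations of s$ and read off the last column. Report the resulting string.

rank  rotation            last
    0  $cadceaedecbedeebc  c
    1  adceaedecbedeebc$c  c
    2  aedecbedeebc$cadce  e
    3  bc$cadceaedecbedee  e
    4  bedeebc$cadceaedec  c
    5  c$cadceaedecbedeeb  b
    6  cadceaedecbedeebc$  $
    7  cbedeebc$cadceaede  e
    8  ceaedecbedeebc$cad  d
    9  dceaedecbedeebc$ca  a
   10  decbedeebc$cadceae  e
   11  deebc$cadceaedecbe  e
   12  eaedecbedeebc$cadc  c
   13  ebc$cadceaedecbede  e
   14  ecbedeebc$cadceaed  d
   15  edecbedeebc$cadcea  a
   16  edeebc$cadceaedecb  b
   17  eebc$cadceaedecbed  d

cceecb$edaeecedabd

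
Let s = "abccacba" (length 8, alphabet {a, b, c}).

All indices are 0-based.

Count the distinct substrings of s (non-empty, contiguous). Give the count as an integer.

31

rank | idx | suffix
   0 |   7 | a
   1 |   0 | abccacba
   2 |   4 | acba
   3 |   6 | ba
   4 |   1 | bccacba
   5 |   3 | cacba
   6 |   5 | cba
   7 |   2 | ccacba

SA = [7, 0, 4, 6, 1, 3, 5, 2]
[i] adj suffixes → lcp
  [1] 7/0 → 1 ('a')
  [2] 0/4 → 1 ('a')
  [3] 4/6 → 0 ('')
  [4] 6/1 → 1 ('b')
  [5] 1/3 → 0 ('')
  [6] 3/5 → 1 ('c')
  [7] 5/2 → 1 ('c')

n(n+1)/2 = 8·9/2 = 36
Σ LCP = 0 + 1 + 1 + 0 + 1 + 0 + 1 + 1 = 5
distinct = 36 − 5 = 31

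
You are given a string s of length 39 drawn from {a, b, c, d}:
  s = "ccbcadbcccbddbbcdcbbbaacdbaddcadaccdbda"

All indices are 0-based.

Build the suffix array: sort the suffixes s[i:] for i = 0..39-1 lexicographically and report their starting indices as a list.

[38, 21, 32, 22, 30, 4, 26, 20, 25, 19, 18, 13, 2, 6, 14, 36, 10, 29, 3, 17, 1, 9, 0, 8, 7, 33, 23, 34, 15, 37, 31, 24, 12, 5, 35, 28, 16, 11, 27]

rank→(start, suffix):
  0 → (38, 'a')
  1 → (21, 'aacdbaddcadaccdbda')
  2 → (32, 'accdbda')
  3 → (22, 'acdbaddcadaccdbda')
  4 → (30, 'adaccdbda')
  5 → (4, 'adbcccbddbbcdcbbbaacdbaddcadaccdbda')
  6 → (26, 'addcadaccdbda')
  7 → (20, 'baacdbaddcadaccdbda')
  8 → (25, 'baddcadaccdbda')
  9 → (19, 'bbaacdbaddcadaccdbda')
  10 → (18, 'bbbaacdbaddcadaccdbda')
  11 → (13, 'bbcdcbbbaacdbaddcadaccdbda')
  12 → (2, 'bcadbcccbddbbcdcbbbaacdbaddcadaccdbda')
  13 → (6, 'bcccbddbbcdcbbbaacdbaddcadaccdbda')
  14 → (14, 'bcdcbbbaacdbaddcadaccdbda')
  15 → (36, 'bda')
  16 → (10, 'bddbbcdcbbbaacdbaddcadaccdbda')
  17 → (29, 'cadaccdbda')
  18 → (3, 'cadbcccbddbbcdcbbbaacdbaddcadaccdbda')
  19 → (17, 'cbbbaacdbaddcadaccdbda')
  20 → (1, 'cbcadbcccbddbbcdcbbbaacdbaddcadaccdbda')
  21 → (9, 'cbddbbcdcbbbaacdbaddcadaccdbda')
  22 → (0, 'ccbcadbcccbddbbcdcbbbaacdbaddcadaccdbda')
  23 → (8, 'ccbddbbcdcbbbaacdbaddcadaccdbda')
  24 → (7, 'cccbddbbcdcbbbaacdbaddcadaccdbda')
  25 → (33, 'ccdbda')
  26 → (23, 'cdbaddcadaccdbda')
  27 → (34, 'cdbda')
  28 → (15, 'cdcbbbaacdbaddcadaccdbda')
  29 → (37, 'da')
  30 → (31, 'daccdbda')
  31 → (24, 'dbaddcadaccdbda')
  32 → (12, 'dbbcdcbbbaacdbaddcadaccdbda')
  33 → (5, 'dbcccbddbbcdcbbbaacdbaddcadaccdbda')
  34 → (35, 'dbda')
  35 → (28, 'dcadaccdbda')
  36 → (16, 'dcbbbaacdbaddcadaccdbda')
  37 → (11, 'ddbbcdcbbbaacdbaddcadaccdbda')
  38 → (27, 'ddcadaccdbda')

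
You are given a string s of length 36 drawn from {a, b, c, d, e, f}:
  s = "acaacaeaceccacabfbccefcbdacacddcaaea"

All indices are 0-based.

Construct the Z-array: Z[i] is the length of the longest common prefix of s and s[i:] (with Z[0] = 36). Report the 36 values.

[36, 0, 1, 3, 0, 1, 0, 2, 0, 0, 0, 0, 3, 0, 1, 0, 0, 0, 0, 0, 0, 0, 0, 0, 0, 3, 0, 2, 0, 0, 0, 0, 1, 1, 0, 1]

Z[0]=36
i=1: fresh scan; Z[1]=0
i=2: fresh scan; Z[2]=1 grow→box=[2,3)
i=3: fresh scan; Z[3]=3 grow→box=[3,6)
i=4: min(r-i=2, Z[1]=0)=0; Z[4]=0
i=5: min(r-i=1, Z[2]=1)=1; Z[5]=1
i=6: fresh scan; Z[6]=0
i=7: fresh scan; Z[7]=2 grow→box=[7,9)
i=8: min(r-i=1, Z[1]=0)=0; Z[8]=0
i=9: fresh scan; Z[9]=0
i=10: fresh scan; Z[10]=0
i=11: fresh scan; Z[11]=0
i=12: fresh scan; Z[12]=3 grow→box=[12,15)
i=13: min(r-i=2, Z[1]=0)=0; Z[13]=0
i=14: min(r-i=1, Z[2]=1)=1; Z[14]=1
i=15: fresh scan; Z[15]=0
i=16: fresh scan; Z[16]=0
i=17: fresh scan; Z[17]=0
i=18: fresh scan; Z[18]=0
i=19: fresh scan; Z[19]=0
i=20: fresh scan; Z[20]=0
i=21: fresh scan; Z[21]=0
i=22: fresh scan; Z[22]=0
i=23: fresh scan; Z[23]=0
i=24: fresh scan; Z[24]=0
i=25: fresh scan; Z[25]=3 grow→box=[25,28)
i=26: min(r-i=2, Z[1]=0)=0; Z[26]=0
i=27: min(r-i=1, Z[2]=1)=1; Z[27]=2 grow→box=[27,29)
i=28: min(r-i=1, Z[1]=0)=0; Z[28]=0
i=29: fresh scan; Z[29]=0
i=30: fresh scan; Z[30]=0
i=31: fresh scan; Z[31]=0
i=32: fresh scan; Z[32]=1 grow→box=[32,33)
i=33: fresh scan; Z[33]=1 grow→box=[33,34)
i=34: fresh scan; Z[34]=0
i=35: fresh scan; Z[35]=1 grow→box=[35,36)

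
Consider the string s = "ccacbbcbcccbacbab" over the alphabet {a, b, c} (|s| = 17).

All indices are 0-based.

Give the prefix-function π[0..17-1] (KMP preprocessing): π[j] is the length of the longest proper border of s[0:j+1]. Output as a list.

[0, 1, 0, 1, 0, 0, 1, 0, 1, 2, 2, 0, 0, 1, 0, 0, 0]

π[0] = 0
j=1 s[j]='c': π[1]=1 (border 'c')
j=2 s[j]='a': k: 1→0; π[2]=0 (border '')
j=3 s[j]='c': π[3]=1 (border 'c')
j=4 s[j]='b': k: 1→0; π[4]=0 (border '')
j=5 s[j]='b': π[5]=0 (border '')
j=6 s[j]='c': π[6]=1 (border 'c')
j=7 s[j]='b': k: 1→0; π[7]=0 (border '')
j=8 s[j]='c': π[8]=1 (border 'c')
j=9 s[j]='c': π[9]=2 (border 'cc')
j=10 s[j]='c': k: 2→1; π[10]=2 (border 'cc')
j=11 s[j]='b': k: 2→1→0; π[11]=0 (border '')
j=12 s[j]='a': π[12]=0 (border '')
j=13 s[j]='c': π[13]=1 (border 'c')
j=14 s[j]='b': k: 1→0; π[14]=0 (border '')
j=15 s[j]='a': π[15]=0 (border '')
j=16 s[j]='b': π[16]=0 (border '')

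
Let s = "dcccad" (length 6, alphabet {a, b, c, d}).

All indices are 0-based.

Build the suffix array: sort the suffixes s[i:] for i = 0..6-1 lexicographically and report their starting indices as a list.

rank→(start, suffix):
  0 → (4, 'ad')
  1 → (3, 'cad')
  2 → (2, 'ccad')
  3 → (1, 'cccad')
  4 → (5, 'd')
  5 → (0, 'dcccad')

[4, 3, 2, 1, 5, 0]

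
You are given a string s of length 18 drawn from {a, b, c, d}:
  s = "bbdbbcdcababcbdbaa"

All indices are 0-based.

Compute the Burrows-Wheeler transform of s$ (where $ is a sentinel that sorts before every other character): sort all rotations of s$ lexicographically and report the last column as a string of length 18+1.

aabcbdad$abcbdbbbbc

rank  rotation             last
    0  $bbdbbcdcababcbdbaa  a
    1  a$bbdbbcdcababcbdba  a
    2  aa$bbdbbcdcababcbdb  b
    3  ababcbdbaa$bbdbbcdc  c
    4  abcbdbaa$bbdbbcdcab  b
    5  baa$bbdbbcdcababcbd  d
    6  babcbdbaa$bbdbbcdca  a
    7  bbcdcababcbdbaa$bbd  d
    8  bbdbbcdcababcbdbaa$  $
    9  bcbdbaa$bbdbbcdcaba  a
   10  bcdcababcbdbaa$bbdb  b
   11  bdbaa$bbdbbcdcababc  c
   12  bdbbcdcababcbdbaa$b  b
   13  cababcbdbaa$bbdbbcd  d
   14  cbdbaa$bbdbbcdcabab  b
   15  cdcababcbdbaa$bbdbb  b
   16  dbaa$bbdbbcdcababcb  b
   17  dbbcdcababcbdbaa$bb  b
   18  dcababcbdbaa$bbdbbc  c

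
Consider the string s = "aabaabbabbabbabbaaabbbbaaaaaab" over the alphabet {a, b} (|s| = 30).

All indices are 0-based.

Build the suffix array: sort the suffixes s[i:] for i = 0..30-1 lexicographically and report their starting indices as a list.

sorted suffixes:
  #0 SA[0]=23  'aaaaaab'
  #1 SA[1]=24  'aaaaab'
  #2 SA[2]=25  'aaaab'
  #3 SA[3]=26  'aaab'
  #4 SA[4]=16  'aaabbbbaaaaaab'
  #5 SA[5]=27  'aab'
  #6 SA[6]=0  'aabaabbabbabbabbaaabbbbaaaaaab'
  #7 SA[7]=3  'aabbabbabbabbaaabbbbaaaaaab'
  #8 SA[8]=17  'aabbbbaaaaaab'
  #9 SA[9]=28  'ab'
  #10 SA[10]=1  'abaabbabbabbabbaaabbbbaaaaaab'
  #11 SA[11]=13  'abbaaabbbbaaaaaab'
  #12 SA[12]=10  'abbabbaaabbbbaaaaaab'
  #13 SA[13]=7  'abbabbabbaaabbbbaaaaaab'
  #14 SA[14]=4  'abbabbabbabbaaabbbbaaaaaab'
  #15 SA[15]=18  'abbbbaaaaaab'
  #16 SA[16]=29  'b'
  #17 SA[17]=22  'baaaaaab'
  #18 SA[18]=15  'baaabbbbaaaaaab'
  #19 SA[19]=2  'baabbabbabbabbaaabbbbaaaaaab'
  #20 SA[20]=12  'babbaaabbbbaaaaaab'
  #21 SA[21]=9  'babbabbaaabbbbaaaaaab'
  #22 SA[22]=6  'babbabbabbaaabbbbaaaaaab'
  #23 SA[23]=21  'bbaaaaaab'
  #24 SA[24]=14  'bbaaabbbbaaaaaab'
  #25 SA[25]=11  'bbabbaaabbbbaaaaaab'
  #26 SA[26]=8  'bbabbabbaaabbbbaaaaaab'
  #27 SA[27]=5  'bbabbabbabbaaabbbbaaaaaab'
  #28 SA[28]=20  'bbbaaaaaab'
  #29 SA[29]=19  'bbbbaaaaaab'

[23, 24, 25, 26, 16, 27, 0, 3, 17, 28, 1, 13, 10, 7, 4, 18, 29, 22, 15, 2, 12, 9, 6, 21, 14, 11, 8, 5, 20, 19]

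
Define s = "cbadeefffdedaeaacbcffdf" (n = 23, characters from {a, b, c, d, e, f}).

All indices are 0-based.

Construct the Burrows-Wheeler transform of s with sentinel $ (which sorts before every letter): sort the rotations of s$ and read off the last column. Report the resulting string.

feabdcc$abefafaddedfffce

rank  rotation                  last
    0  $cbadeefffdedaeaacbcffdf  f
    1  aacbcffdf$cbadeefffdedae  e
    2  acbcffdf$cbadeefffdedaea  a
    3  adeefffdedaeaacbcffdf$cb  b
    4  aeaacbcffdf$cbadeefffded  d
    5  badeefffdedaeaacbcffdf$c  c
    6  bcffdf$cbadeefffdedaeaac  c
    7  cbadeefffdedaeaacbcffdf$  $
    8  cbcffdf$cbadeefffdedaeaa  a
    9  cffdf$cbadeefffdedaeaacb  b
   10  daeaacbcffdf$cbadeefffde  e
   11  dedaeaacbcffdf$cbadeefff  f
   12  deefffdedaeaacbcffdf$cba  a
   13  df$cbadeefffdedaeaacbcff  f
   14  eaacbcffdf$cbadeefffdeda  a
   15  edaeaacbcffdf$cbadeefffd  d
   16  eefffdedaeaacbcffdf$cbad  d
   17  efffdedaeaacbcffdf$cbade  e
   18  f$cbadeefffdedaeaacbcffd  d
   19  fdedaeaacbcffdf$cbadeeff  f
   20  fdf$cbadeefffdedaeaacbcf  f
   21  ffdedaeaacbcffdf$cbadeef  f
   22  ffdf$cbadeefffdedaeaacbc  c
   23  fffdedaeaacbcffdf$cbadee  e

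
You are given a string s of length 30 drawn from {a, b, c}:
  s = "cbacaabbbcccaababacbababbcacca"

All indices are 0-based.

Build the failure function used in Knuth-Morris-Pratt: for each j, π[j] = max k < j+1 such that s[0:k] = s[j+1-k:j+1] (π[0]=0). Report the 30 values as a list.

[0, 0, 0, 1, 0, 0, 0, 0, 0, 1, 1, 1, 0, 0, 0, 0, 0, 0, 1, 2, 3, 0, 0, 0, 0, 1, 0, 1, 1, 0]

π[0] = 0
j=1 s[j]='b': π[1]=0 (border '')
j=2 s[j]='a': π[2]=0 (border '')
j=3 s[j]='c': π[3]=1 (border 'c')
j=4 s[j]='a': k: 1→0; π[4]=0 (border '')
j=5 s[j]='a': π[5]=0 (border '')
j=6 s[j]='b': π[6]=0 (border '')
j=7 s[j]='b': π[7]=0 (border '')
j=8 s[j]='b': π[8]=0 (border '')
j=9 s[j]='c': π[9]=1 (border 'c')
j=10 s[j]='c': k: 1→0; π[10]=1 (border 'c')
j=11 s[j]='c': k: 1→0; π[11]=1 (border 'c')
j=12 s[j]='a': k: 1→0; π[12]=0 (border '')
j=13 s[j]='a': π[13]=0 (border '')
j=14 s[j]='b': π[14]=0 (border '')
j=15 s[j]='a': π[15]=0 (border '')
j=16 s[j]='b': π[16]=0 (border '')
j=17 s[j]='a': π[17]=0 (border '')
j=18 s[j]='c': π[18]=1 (border 'c')
j=19 s[j]='b': π[19]=2 (border 'cb')
j=20 s[j]='a': π[20]=3 (border 'cba')
j=21 s[j]='b': k: 3→0; π[21]=0 (border '')
j=22 s[j]='a': π[22]=0 (border '')
j=23 s[j]='b': π[23]=0 (border '')
j=24 s[j]='b': π[24]=0 (border '')
j=25 s[j]='c': π[25]=1 (border 'c')
j=26 s[j]='a': k: 1→0; π[26]=0 (border '')
j=27 s[j]='c': π[27]=1 (border 'c')
j=28 s[j]='c': k: 1→0; π[28]=1 (border 'c')
j=29 s[j]='a': k: 1→0; π[29]=0 (border '')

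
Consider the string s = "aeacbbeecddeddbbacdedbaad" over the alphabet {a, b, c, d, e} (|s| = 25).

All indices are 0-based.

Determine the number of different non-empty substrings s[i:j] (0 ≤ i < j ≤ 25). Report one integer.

296

sorted suffixes:
  #0 SA[0]=22  'aad'
  #1 SA[1]=2  'acbbeecddeddbbacdedbaad'
  #2 SA[2]=16  'acdedbaad'
  #3 SA[3]=23  'ad'
  #4 SA[4]=0  'aeacbbeecddeddbbacdedbaad'
  #5 SA[5]=21  'baad'
  #6 SA[6]=15  'bacdedbaad'
  #7 SA[7]=14  'bbacdedbaad'
  #8 SA[8]=4  'bbeecddeddbbacdedbaad'
  #9 SA[9]=5  'beecddeddbbacdedbaad'
  #10 SA[10]=3  'cbbeecddeddbbacdedbaad'
  #11 SA[11]=8  'cddeddbbacdedbaad'
  #12 SA[12]=17  'cdedbaad'
  #13 SA[13]=24  'd'
  #14 SA[14]=20  'dbaad'
  #15 SA[15]=13  'dbbacdedbaad'
  #16 SA[16]=12  'ddbbacdedbaad'
  #17 SA[17]=9  'ddeddbbacdedbaad'
  #18 SA[18]=18  'dedbaad'
  #19 SA[19]=10  'deddbbacdedbaad'
  #20 SA[20]=1  'eacbbeecddeddbbacdedbaad'
  #21 SA[21]=7  'ecddeddbbacdedbaad'
  #22 SA[22]=19  'edbaad'
  #23 SA[23]=11  'eddbbacdedbaad'
  #24 SA[24]=6  'eecddeddbbacdedbaad'

SA = [22, 2, 16, 23, 0, 21, 15, 14, 4, 5, 3, 8, 17, 24, 20, 13, 12, 9, 18, 10, 1, 7, 19, 11, 6]
i: (SA[i-1],SA[i]) lcp shared
  1: (22,2) 1 'a'
  2: (2,16) 2 'ac'
  3: (16,23) 1 'a'
  4: (23,0) 1 'a'
  5: (0,21) 0 ''
  6: (21,15) 2 'ba'
  7: (15,14) 1 'b'
  8: (14,4) 2 'bb'
  9: (4,5) 1 'b'
  10: (5,3) 0 ''
  11: (3,8) 1 'c'
  12: (8,17) 2 'cd'
  13: (17,24) 0 ''
  14: (24,20) 1 'd'
  15: (20,13) 2 'db'
  16: (13,12) 1 'd'
  17: (12,9) 2 'dd'
  18: (9,18) 1 'd'
  19: (18,10) 3 'ded'
  20: (10,1) 0 ''
  21: (1,7) 1 'e'
  22: (7,19) 1 'e'
  23: (19,11) 2 'ed'
  24: (11,6) 1 'e'

n(n+1)/2 = 25·26/2 = 325
Σ LCP = 0 + 1 + 2 + 1 + 1 + 0 + 2 + 1 + 2 + 1 + 0 + 1 + 2 + 0 + 1 + 2 + 1 + 2 + 1 + 3 + 0 + 1 + 1 + 2 + 1 = 29
distinct = 325 − 29 = 296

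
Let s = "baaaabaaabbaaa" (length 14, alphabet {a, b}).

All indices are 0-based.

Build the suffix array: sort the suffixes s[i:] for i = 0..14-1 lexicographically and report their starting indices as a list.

sorted suffixes:
  #0 SA[0]=13  'a'
  #1 SA[1]=12  'aa'
  #2 SA[2]=11  'aaa'
  #3 SA[3]=1  'aaaabaaabbaaa'
  #4 SA[4]=2  'aaabaaabbaaa'
  #5 SA[5]=6  'aaabbaaa'
  #6 SA[6]=3  'aabaaabbaaa'
  #7 SA[7]=7  'aabbaaa'
  #8 SA[8]=4  'abaaabbaaa'
  #9 SA[9]=8  'abbaaa'
  #10 SA[10]=10  'baaa'
  #11 SA[11]=0  'baaaabaaabbaaa'
  #12 SA[12]=5  'baaabbaaa'
  #13 SA[13]=9  'bbaaa'

[13, 12, 11, 1, 2, 6, 3, 7, 4, 8, 10, 0, 5, 9]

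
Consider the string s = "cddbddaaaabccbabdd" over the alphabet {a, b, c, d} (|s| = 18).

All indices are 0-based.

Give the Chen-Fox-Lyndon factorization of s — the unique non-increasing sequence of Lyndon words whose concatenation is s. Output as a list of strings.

emit factor 1: 'cdd' (i=0, period=3)
emit factor 2: 'bdd' (i=3, period=3)
emit factor 3: 'aaaabccbabdd' (i=6, period=12)

["cdd", "bdd", "aaaabccbabdd"]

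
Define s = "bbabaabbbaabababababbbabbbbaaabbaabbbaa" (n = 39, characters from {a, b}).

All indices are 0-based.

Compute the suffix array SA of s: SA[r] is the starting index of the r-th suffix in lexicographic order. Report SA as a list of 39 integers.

[38, 37, 27, 9, 28, 32, 4, 2, 10, 12, 14, 16, 29, 33, 5, 18, 22, 36, 26, 8, 31, 3, 1, 11, 13, 15, 17, 21, 35, 25, 7, 30, 0, 20, 34, 24, 6, 19, 23]

sorted suffixes:
  #0 SA[0]=38  'a'
  #1 SA[1]=37  'aa'
  #2 SA[2]=27  'aaabbaabbbaa'
  #3 SA[3]=9  'aabababababbbabbbbaaabbaabbbaa'
  #4 SA[4]=28  'aabbaabbbaa'
  #5 SA[5]=32  'aabbbaa'
  #6 SA[6]=4  'aabbbaabababababbbabbbbaaabbaabbbaa'
  #7 SA[7]=2  'abaabbbaabababababbbabbbbaaabbaabbbaa'
  #8 SA[8]=10  'abababababbbabbbbaaabbaabbbaa'
  #9 SA[9]=12  'ababababbbabbbbaaabbaabbbaa'
  #10 SA[10]=14  'abababbbabbbbaaabbaabbbaa'
  #11 SA[11]=16  'ababbbabbbbaaabbaabbbaa'
  #12 SA[12]=29  'abbaabbbaa'
  #13 SA[13]=33  'abbbaa'
  #14 SA[14]=5  'abbbaabababababbbabbbbaaabbaabbbaa'
  #15 SA[15]=18  'abbbabbbbaaabbaabbbaa'
  #16 SA[16]=22  'abbbbaaabbaabbbaa'
  #17 SA[17]=36  'baa'
  #18 SA[18]=26  'baaabbaabbbaa'
  #19 SA[19]=8  'baabababababbbabbbbaaabbaabbbaa'
  #20 SA[20]=31  'baabbbaa'
  #21 SA[21]=3  'baabbbaabababababbbabbbbaaabbaabbbaa'
  #22 SA[22]=1  'babaabbbaabababababbbabbbbaaabbaabbbaa'
  #23 SA[23]=11  'bababababbbabbbbaaabbaabbbaa'
  #24 SA[24]=13  'babababbbabbbbaaabbaabbbaa'
  #25 SA[25]=15  'bababbbabbbbaaabbaabbbaa'
  #26 SA[26]=17  'babbbabbbbaaabbaabbbaa'
  #27 SA[27]=21  'babbbbaaabbaabbbaa'
  #28 SA[28]=35  'bbaa'
  #29 SA[29]=25  'bbaaabbaabbbaa'
  #30 SA[30]=7  'bbaabababababbbabbbbaaabbaabbbaa'
  #31 SA[31]=30  'bbaabbbaa'
  #32 SA[32]=0  'bbabaabbbaabababababbbabbbbaaabbaabbbaa'
  #33 SA[33]=20  'bbabbbbaaabbaabbbaa'
  #34 SA[34]=34  'bbbaa'
  #35 SA[35]=24  'bbbaaabbaabbbaa'
  #36 SA[36]=6  'bbbaabababababbbabbbbaaabbaabbbaa'
  #37 SA[37]=19  'bbbabbbbaaabbaabbbaa'
  #38 SA[38]=23  'bbbbaaabbaabbbaa'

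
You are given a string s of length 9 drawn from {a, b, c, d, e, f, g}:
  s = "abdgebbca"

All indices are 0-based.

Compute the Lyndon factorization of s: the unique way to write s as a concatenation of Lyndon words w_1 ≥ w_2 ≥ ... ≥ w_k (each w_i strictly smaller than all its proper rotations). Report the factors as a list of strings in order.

emit factor 1: 'abdgebbc' (i=0, period=8)
emit factor 2: 'a' (i=8, period=1)

["abdgebbc", "a"]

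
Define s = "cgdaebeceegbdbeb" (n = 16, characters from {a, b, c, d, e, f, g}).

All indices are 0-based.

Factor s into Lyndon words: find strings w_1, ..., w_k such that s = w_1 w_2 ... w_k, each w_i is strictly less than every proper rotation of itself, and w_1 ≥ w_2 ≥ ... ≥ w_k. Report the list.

emit factor 1: 'cgd' (i=0, period=3)
emit factor 2: 'aebeceegbdbeb' (i=3, period=13)

["cgd", "aebeceegbdbeb"]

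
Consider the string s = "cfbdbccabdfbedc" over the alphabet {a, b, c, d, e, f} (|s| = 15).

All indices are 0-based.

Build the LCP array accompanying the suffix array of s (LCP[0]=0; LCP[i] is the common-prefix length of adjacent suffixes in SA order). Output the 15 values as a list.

rank | idx | suffix
   0 |   7 | abdfbedc
   1 |   4 | bccabdfbedc
   2 |   2 | bdbccabdfbedc
   3 |   8 | bdfbedc
   4 |  11 | bedc
   5 |  14 | c
   6 |   6 | cabdfbedc
   7 |   5 | ccabdfbedc
   8 |   0 | cfbdbccabdfbedc
   9 |   3 | dbccabdfbedc
  10 |  13 | dc
  11 |   9 | dfbedc
  12 |  12 | edc
  13 |   1 | fbdbccabdfbedc
  14 |  10 | fbedc

SA = [7, 4, 2, 8, 11, 14, 6, 5, 0, 3, 13, 9, 12, 1, 10]
[i] adj suffixes → lcp
  [1] 7/4 → 0 ('')
  [2] 4/2 → 1 ('b')
  [3] 2/8 → 2 ('bd')
  [4] 8/11 → 1 ('b')
  [5] 11/14 → 0 ('')
  [6] 14/6 → 1 ('c')
  [7] 6/5 → 1 ('c')
  [8] 5/0 → 1 ('c')
  [9] 0/3 → 0 ('')
  [10] 3/13 → 1 ('d')
  [11] 13/9 → 1 ('d')
  [12] 9/12 → 0 ('')
  [13] 12/1 → 0 ('')
  [14] 1/10 → 2 ('fb')

[0, 0, 1, 2, 1, 0, 1, 1, 1, 0, 1, 1, 0, 0, 2]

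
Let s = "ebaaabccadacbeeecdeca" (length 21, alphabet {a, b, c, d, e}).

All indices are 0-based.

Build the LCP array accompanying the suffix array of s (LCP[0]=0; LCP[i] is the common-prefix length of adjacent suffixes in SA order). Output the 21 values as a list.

[0, 1, 2, 1, 1, 1, 0, 1, 1, 0, 2, 1, 1, 1, 0, 1, 0, 1, 2, 1, 2]

sorted suffixes:
  #0 SA[0]=20  'a'
  #1 SA[1]=2  'aaabccadacbeeecdeca'
  #2 SA[2]=3  'aabccadacbeeecdeca'
  #3 SA[3]=4  'abccadacbeeecdeca'
  #4 SA[4]=10  'acbeeecdeca'
  #5 SA[5]=8  'adacbeeecdeca'
  #6 SA[6]=1  'baaabccadacbeeecdeca'
  #7 SA[7]=5  'bccadacbeeecdeca'
  #8 SA[8]=12  'beeecdeca'
  #9 SA[9]=19  'ca'
  #10 SA[10]=7  'cadacbeeecdeca'
  #11 SA[11]=11  'cbeeecdeca'
  #12 SA[12]=6  'ccadacbeeecdeca'
  #13 SA[13]=16  'cdeca'
  #14 SA[14]=9  'dacbeeecdeca'
  #15 SA[15]=17  'deca'
  #16 SA[16]=0  'ebaaabccadacbeeecdeca'
  #17 SA[17]=18  'eca'
  #18 SA[18]=15  'ecdeca'
  #19 SA[19]=14  'eecdeca'
  #20 SA[20]=13  'eeecdeca'

SA = [20, 2, 3, 4, 10, 8, 1, 5, 12, 19, 7, 11, 6, 16, 9, 17, 0, 18, 15, 14, 13]
i: (SA[i-1],SA[i]) lcp shared
  1: (20,2) 1 'a'
  2: (2,3) 2 'aa'
  3: (3,4) 1 'a'
  4: (4,10) 1 'a'
  5: (10,8) 1 'a'
  6: (8,1) 0 ''
  7: (1,5) 1 'b'
  8: (5,12) 1 'b'
  9: (12,19) 0 ''
  10: (19,7) 2 'ca'
  11: (7,11) 1 'c'
  12: (11,6) 1 'c'
  13: (6,16) 1 'c'
  14: (16,9) 0 ''
  15: (9,17) 1 'd'
  16: (17,0) 0 ''
  17: (0,18) 1 'e'
  18: (18,15) 2 'ec'
  19: (15,14) 1 'e'
  20: (14,13) 2 'ee'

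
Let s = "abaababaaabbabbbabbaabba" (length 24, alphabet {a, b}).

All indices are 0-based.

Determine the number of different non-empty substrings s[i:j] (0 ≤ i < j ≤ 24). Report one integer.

sorted suffixes:
  #0 SA[0]=23  'a'
  #1 SA[1]=7  'aaabbabbbabbaabba'
  #2 SA[2]=2  'aababaaabbabbbabbaabba'
  #3 SA[3]=19  'aabba'
  #4 SA[4]=8  'aabbabbbabbaabba'
  #5 SA[5]=5  'abaaabbabbbabbaabba'
  #6 SA[6]=0  'abaababaaabbabbbabbaabba'
  #7 SA[7]=3  'ababaaabbabbbabbaabba'
  #8 SA[8]=20  'abba'
  #9 SA[9]=16  'abbaabba'
  #10 SA[10]=9  'abbabbbabbaabba'
  #11 SA[11]=12  'abbbabbaabba'
  #12 SA[12]=22  'ba'
  #13 SA[13]=6  'baaabbabbbabbaabba'
  #14 SA[14]=1  'baababaaabbabbbabbaabba'
  #15 SA[15]=18  'baabba'
  #16 SA[16]=4  'babaaabbabbbabbaabba'
  #17 SA[17]=15  'babbaabba'
  #18 SA[18]=11  'babbbabbaabba'
  #19 SA[19]=21  'bba'
  #20 SA[20]=17  'bbaabba'
  #21 SA[21]=14  'bbabbaabba'
  #22 SA[22]=10  'bbabbbabbaabba'
  #23 SA[23]=13  'bbbabbaabba'

SA = [23, 7, 2, 19, 8, 5, 0, 3, 20, 16, 9, 12, 22, 6, 1, 18, 4, 15, 11, 21, 17, 14, 10, 13]
[i] adj suffixes → lcp
  [1] 23/7 → 1 ('a')
  [2] 7/2 → 2 ('aa')
  [3] 2/19 → 3 ('aab')
  [4] 19/8 → 5 ('aabba')
  [5] 8/5 → 1 ('a')
  [6] 5/0 → 4 ('abaa')
  [7] 0/3 → 3 ('aba')
  [8] 3/20 → 2 ('ab')
  [9] 20/16 → 4 ('abba')
  [10] 16/9 → 4 ('abba')
  [11] 9/12 → 3 ('abb')
  [12] 12/22 → 0 ('')
  [13] 22/6 → 2 ('ba')
  [14] 6/1 → 3 ('baa')
  [15] 1/18 → 4 ('baab')
  [16] 18/4 → 2 ('ba')
  [17] 4/15 → 3 ('bab')
  [18] 15/11 → 4 ('babb')
  [19] 11/21 → 1 ('b')
  [20] 21/17 → 3 ('bba')
  [21] 17/14 → 3 ('bba')
  [22] 14/10 → 5 ('bbabb')
  [23] 10/13 → 2 ('bb')

n(n+1)/2 = 24·25/2 = 300
Σ LCP = 0 + 1 + 2 + 3 + 5 + 1 + 4 + 3 + 2 + 4 + 4 + 3 + 0 + 2 + 3 + 4 + 2 + 3 + 4 + 1 + 3 + 3 + 5 + 2 = 64
distinct = 300 − 64 = 236

236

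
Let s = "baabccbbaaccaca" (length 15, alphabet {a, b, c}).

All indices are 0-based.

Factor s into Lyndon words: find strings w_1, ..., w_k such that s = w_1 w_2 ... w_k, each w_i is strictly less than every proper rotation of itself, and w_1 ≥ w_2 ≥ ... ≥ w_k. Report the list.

emit factor 1: 'b' (i=0, period=1)
emit factor 2: 'aabccbbaaccac' (i=1, period=13)
emit factor 3: 'a' (i=14, period=1)

["b", "aabccbbaaccac", "a"]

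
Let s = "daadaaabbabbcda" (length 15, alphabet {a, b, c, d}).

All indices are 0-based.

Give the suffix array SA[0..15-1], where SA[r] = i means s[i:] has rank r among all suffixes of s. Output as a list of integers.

rank→(start, suffix):
  0 → (14, 'a')
  1 → (4, 'aaabbabbcda')
  2 → (5, 'aabbabbcda')
  3 → (1, 'aadaaabbabbcda')
  4 → (6, 'abbabbcda')
  5 → (9, 'abbcda')
  6 → (2, 'adaaabbabbcda')
  7 → (8, 'babbcda')
  8 → (7, 'bbabbcda')
  9 → (10, 'bbcda')
  10 → (11, 'bcda')
  11 → (12, 'cda')
  12 → (13, 'da')
  13 → (3, 'daaabbabbcda')
  14 → (0, 'daadaaabbabbcda')

[14, 4, 5, 1, 6, 9, 2, 8, 7, 10, 11, 12, 13, 3, 0]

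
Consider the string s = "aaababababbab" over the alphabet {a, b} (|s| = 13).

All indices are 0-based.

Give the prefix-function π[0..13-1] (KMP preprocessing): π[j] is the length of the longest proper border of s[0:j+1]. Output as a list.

π[0] = 0
j=1 s[j]='a': π[1]=1 (border 'a')
j=2 s[j]='a': π[2]=2 (border 'aa')
j=3 s[j]='b': k: 2→1→0; π[3]=0 (border '')
j=4 s[j]='a': π[4]=1 (border 'a')
j=5 s[j]='b': k: 1→0; π[5]=0 (border '')
j=6 s[j]='a': π[6]=1 (border 'a')
j=7 s[j]='b': k: 1→0; π[7]=0 (border '')
j=8 s[j]='a': π[8]=1 (border 'a')
j=9 s[j]='b': k: 1→0; π[9]=0 (border '')
j=10 s[j]='b': π[10]=0 (border '')
j=11 s[j]='a': π[11]=1 (border 'a')
j=12 s[j]='b': k: 1→0; π[12]=0 (border '')

[0, 1, 2, 0, 1, 0, 1, 0, 1, 0, 0, 1, 0]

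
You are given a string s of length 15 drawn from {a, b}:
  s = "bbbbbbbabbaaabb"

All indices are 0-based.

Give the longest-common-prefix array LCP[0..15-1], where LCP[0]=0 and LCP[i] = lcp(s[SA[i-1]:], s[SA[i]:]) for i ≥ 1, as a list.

[0, 2, 1, 3, 0, 1, 2, 1, 2, 3, 2, 3, 4, 5, 6]

sorted suffixes:
  #0 SA[0]=10  'aaabb'
  #1 SA[1]=11  'aabb'
  #2 SA[2]=12  'abb'
  #3 SA[3]=7  'abbaaabb'
  #4 SA[4]=14  'b'
  #5 SA[5]=9  'baaabb'
  #6 SA[6]=6  'babbaaabb'
  #7 SA[7]=13  'bb'
  #8 SA[8]=8  'bbaaabb'
  #9 SA[9]=5  'bbabbaaabb'
  #10 SA[10]=4  'bbbabbaaabb'
  #11 SA[11]=3  'bbbbabbaaabb'
  #12 SA[12]=2  'bbbbbabbaaabb'
  #13 SA[13]=1  'bbbbbbabbaaabb'
  #14 SA[14]=0  'bbbbbbbabbaaabb'

SA = [10, 11, 12, 7, 14, 9, 6, 13, 8, 5, 4, 3, 2, 1, 0]
[i] adj suffixes → lcp
  [1] 10/11 → 2 ('aa')
  [2] 11/12 → 1 ('a')
  [3] 12/7 → 3 ('abb')
  [4] 7/14 → 0 ('')
  [5] 14/9 → 1 ('b')
  [6] 9/6 → 2 ('ba')
  [7] 6/13 → 1 ('b')
  [8] 13/8 → 2 ('bb')
  [9] 8/5 → 3 ('bba')
  [10] 5/4 → 2 ('bb')
  [11] 4/3 → 3 ('bbb')
  [12] 3/2 → 4 ('bbbb')
  [13] 2/1 → 5 ('bbbbb')
  [14] 1/0 → 6 ('bbbbbb')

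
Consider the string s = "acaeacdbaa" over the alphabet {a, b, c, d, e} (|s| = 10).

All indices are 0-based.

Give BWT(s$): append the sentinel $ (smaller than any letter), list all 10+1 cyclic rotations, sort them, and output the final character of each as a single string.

rank  rotation     last
    0  $acaeacdbaa  a
    1  a$acaeacdba  a
    2  aa$acaeacdb  b
    3  acaeacdbaa$  $
    4  acdbaa$acae  e
    5  aeacdbaa$ac  c
    6  baa$acaeacd  d
    7  caeacdbaa$a  a
    8  cdbaa$acaea  a
    9  dbaa$acaeac  c
   10  eacdbaa$aca  a

aab$ecdaaca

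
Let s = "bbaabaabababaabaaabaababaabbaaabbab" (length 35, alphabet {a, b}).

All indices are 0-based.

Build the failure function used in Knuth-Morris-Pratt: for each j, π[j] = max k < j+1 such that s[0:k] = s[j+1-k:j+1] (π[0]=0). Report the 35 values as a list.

[0, 1, 0, 0, 1, 0, 0, 1, 0, 1, 0, 1, 0, 0, 1, 0, 0, 0, 1, 0, 0, 1, 0, 1, 0, 0, 1, 2, 3, 4, 0, 1, 2, 3, 1]

π[0] = 0
j=1 s[j]='b': π[1]=1 (border 'b')
j=2 s[j]='a': k: 1→0; π[2]=0 (border '')
j=3 s[j]='a': π[3]=0 (border '')
j=4 s[j]='b': π[4]=1 (border 'b')
j=5 s[j]='a': k: 1→0; π[5]=0 (border '')
j=6 s[j]='a': π[6]=0 (border '')
j=7 s[j]='b': π[7]=1 (border 'b')
j=8 s[j]='a': k: 1→0; π[8]=0 (border '')
j=9 s[j]='b': π[9]=1 (border 'b')
j=10 s[j]='a': k: 1→0; π[10]=0 (border '')
j=11 s[j]='b': π[11]=1 (border 'b')
j=12 s[j]='a': k: 1→0; π[12]=0 (border '')
j=13 s[j]='a': π[13]=0 (border '')
j=14 s[j]='b': π[14]=1 (border 'b')
j=15 s[j]='a': k: 1→0; π[15]=0 (border '')
j=16 s[j]='a': π[16]=0 (border '')
j=17 s[j]='a': π[17]=0 (border '')
j=18 s[j]='b': π[18]=1 (border 'b')
j=19 s[j]='a': k: 1→0; π[19]=0 (border '')
j=20 s[j]='a': π[20]=0 (border '')
j=21 s[j]='b': π[21]=1 (border 'b')
j=22 s[j]='a': k: 1→0; π[22]=0 (border '')
j=23 s[j]='b': π[23]=1 (border 'b')
j=24 s[j]='a': k: 1→0; π[24]=0 (border '')
j=25 s[j]='a': π[25]=0 (border '')
j=26 s[j]='b': π[26]=1 (border 'b')
j=27 s[j]='b': π[27]=2 (border 'bb')
j=28 s[j]='a': π[28]=3 (border 'bba')
j=29 s[j]='a': π[29]=4 (border 'bbaa')
j=30 s[j]='a': k: 4→0; π[30]=0 (border '')
j=31 s[j]='b': π[31]=1 (border 'b')
j=32 s[j]='b': π[32]=2 (border 'bb')
j=33 s[j]='a': π[33]=3 (border 'bba')
j=34 s[j]='b': k: 3→0; π[34]=1 (border 'b')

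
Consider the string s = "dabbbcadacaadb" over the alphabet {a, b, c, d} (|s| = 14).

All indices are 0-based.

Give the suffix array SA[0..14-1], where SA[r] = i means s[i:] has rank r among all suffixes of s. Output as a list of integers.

[10, 1, 8, 6, 11, 13, 2, 3, 4, 9, 5, 0, 7, 12]

sorted suffixes:
  #0 SA[0]=10  'aadb'
  #1 SA[1]=1  'abbbcadacaadb'
  #2 SA[2]=8  'acaadb'
  #3 SA[3]=6  'adacaadb'
  #4 SA[4]=11  'adb'
  #5 SA[5]=13  'b'
  #6 SA[6]=2  'bbbcadacaadb'
  #7 SA[7]=3  'bbcadacaadb'
  #8 SA[8]=4  'bcadacaadb'
  #9 SA[9]=9  'caadb'
  #10 SA[10]=5  'cadacaadb'
  #11 SA[11]=0  'dabbbcadacaadb'
  #12 SA[12]=7  'dacaadb'
  #13 SA[13]=12  'db'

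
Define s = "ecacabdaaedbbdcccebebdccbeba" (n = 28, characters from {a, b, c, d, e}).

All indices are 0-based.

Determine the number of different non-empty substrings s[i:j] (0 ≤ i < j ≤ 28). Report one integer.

rank→(start, suffix):
  0 → (27, 'a')
  1 → (7, 'aaedbbdcccebebdccbeba')
  2 → (4, 'abdaaedbbdcccebebdccbeba')
  3 → (2, 'acabdaaedbbdcccebebdccbeba')
  4 → (8, 'aedbbdcccebebdccbeba')
  5 → (26, 'ba')
  6 → (11, 'bbdcccebebdccbeba')
  7 → (5, 'bdaaedbbdcccebebdccbeba')
  8 → (20, 'bdccbeba')
  9 → (12, 'bdcccebebdccbeba')
  10 → (24, 'beba')
  11 → (18, 'bebdccbeba')
  12 → (3, 'cabdaaedbbdcccebebdccbeba')
  13 → (1, 'cacabdaaedbbdcccebebdccbeba')
  14 → (23, 'cbeba')
  15 → (22, 'ccbeba')
  16 → (14, 'cccebebdccbeba')
  17 → (15, 'ccebebdccbeba')
  18 → (16, 'cebebdccbeba')
  19 → (6, 'daaedbbdcccebebdccbeba')
  20 → (10, 'dbbdcccebebdccbeba')
  21 → (21, 'dccbeba')
  22 → (13, 'dcccebebdccbeba')
  23 → (25, 'eba')
  24 → (19, 'ebdccbeba')
  25 → (17, 'ebebdccbeba')
  26 → (0, 'ecacabdaaedbbdcccebebdccbeba')
  27 → (9, 'edbbdcccebebdccbeba')

SA = [27, 7, 4, 2, 8, 26, 11, 5, 20, 12, 24, 18, 3, 1, 23, 22, 14, 15, 16, 6, 10, 21, 13, 25, 19, 17, 0, 9]
i: (SA[i-1],SA[i]) lcp shared
  1: (27,7) 1 'a'
  2: (7,4) 1 'a'
  3: (4,2) 1 'a'
  4: (2,8) 1 'a'
  5: (8,26) 0 ''
  6: (26,11) 1 'b'
  7: (11,5) 1 'b'
  8: (5,20) 2 'bd'
  9: (20,12) 4 'bdcc'
  10: (12,24) 1 'b'
  11: (24,18) 3 'beb'
  12: (18,3) 0 ''
  13: (3,1) 2 'ca'
  14: (1,23) 1 'c'
  15: (23,22) 1 'c'
  16: (22,14) 2 'cc'
  17: (14,15) 2 'cc'
  18: (15,16) 1 'c'
  19: (16,6) 0 ''
  20: (6,10) 1 'd'
  21: (10,21) 1 'd'
  22: (21,13) 3 'dcc'
  23: (13,25) 0 ''
  24: (25,19) 2 'eb'
  25: (19,17) 2 'eb'
  26: (17,0) 1 'e'
  27: (0,9) 1 'e'

n(n+1)/2 = 28·29/2 = 406
Σ LCP = 0 + 1 + 1 + 1 + 1 + 0 + 1 + 1 + 2 + 4 + 1 + 3 + 0 + 2 + 1 + 1 + 2 + 2 + 1 + 0 + 1 + 1 + 3 + 0 + 2 + 2 + 1 + 1 = 36
distinct = 406 − 36 = 370

370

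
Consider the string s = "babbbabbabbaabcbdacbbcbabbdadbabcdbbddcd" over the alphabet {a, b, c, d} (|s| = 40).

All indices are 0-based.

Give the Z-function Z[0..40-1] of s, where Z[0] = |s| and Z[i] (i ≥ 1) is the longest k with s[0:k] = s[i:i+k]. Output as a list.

[40, 0, 1, 1, 4, 0, 1, 4, 0, 1, 2, 0, 0, 1, 0, 1, 0, 0, 0, 1, 1, 0, 4, 0, 1, 1, 0, 0, 0, 3, 0, 1, 0, 0, 1, 1, 0, 0, 0, 0]

Z[0]=40
i=1: fresh scan; Z[1]=0
i=2: fresh scan; Z[2]=1 scan→box=[2,3)
i=3: fresh scan; Z[3]=1 scan→box=[3,4)
i=4: fresh scan; Z[4]=4 scan→box=[4,8)
i=5: min(r-i=3, Z[1]=0)=0; Z[5]=0
i=6: min(r-i=2, Z[2]=1)=1; Z[6]=1
i=7: min(r-i=1, Z[3]=1)=1; Z[7]=4 scan→box=[7,11)
i=8: min(r-i=3, Z[1]=0)=0; Z[8]=0
i=9: min(r-i=2, Z[2]=1)=1; Z[9]=1
i=10: min(r-i=1, Z[3]=1)=1; Z[10]=2 scan→box=[10,12)
i=11: min(r-i=1, Z[1]=0)=0; Z[11]=0
i=12: fresh scan; Z[12]=0
i=13: fresh scan; Z[13]=1 scan→box=[13,14)
i=14: fresh scan; Z[14]=0
i=15: fresh scan; Z[15]=1 scan→box=[15,16)
i=16: fresh scan; Z[16]=0
i=17: fresh scan; Z[17]=0
i=18: fresh scan; Z[18]=0
i=19: fresh scan; Z[19]=1 scan→box=[19,20)
i=20: fresh scan; Z[20]=1 scan→box=[20,21)
i=21: fresh scan; Z[21]=0
i=22: fresh scan; Z[22]=4 scan→box=[22,26)
i=23: min(r-i=3, Z[1]=0)=0; Z[23]=0
i=24: min(r-i=2, Z[2]=1)=1; Z[24]=1
i=25: min(r-i=1, Z[3]=1)=1; Z[25]=1
i=26: fresh scan; Z[26]=0
i=27: fresh scan; Z[27]=0
i=28: fresh scan; Z[28]=0
i=29: fresh scan; Z[29]=3 scan→box=[29,32)
i=30: min(r-i=2, Z[1]=0)=0; Z[30]=0
i=31: min(r-i=1, Z[2]=1)=1; Z[31]=1
i=32: fresh scan; Z[32]=0
i=33: fresh scan; Z[33]=0
i=34: fresh scan; Z[34]=1 scan→box=[34,35)
i=35: fresh scan; Z[35]=1 scan→box=[35,36)
i=36: fresh scan; Z[36]=0
i=37: fresh scan; Z[37]=0
i=38: fresh scan; Z[38]=0
i=39: fresh scan; Z[39]=0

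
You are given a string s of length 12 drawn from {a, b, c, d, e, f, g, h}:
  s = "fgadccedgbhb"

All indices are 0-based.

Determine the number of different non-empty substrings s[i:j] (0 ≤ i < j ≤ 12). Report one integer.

rank | idx | suffix
   0 |   2 | adccedgbhb
   1 |  11 | b
   2 |   9 | bhb
   3 |   4 | ccedgbhb
   4 |   5 | cedgbhb
   5 |   3 | dccedgbhb
   6 |   7 | dgbhb
   7 |   6 | edgbhb
   8 |   0 | fgadccedgbhb
   9 |   1 | gadccedgbhb
  10 |   8 | gbhb
  11 |  10 | hb

SA = [2, 11, 9, 4, 5, 3, 7, 6, 0, 1, 8, 10]
i: (SA[i-1],SA[i]) lcp shared
  1: (2,11) 0 ''
  2: (11,9) 1 'b'
  3: (9,4) 0 ''
  4: (4,5) 1 'c'
  5: (5,3) 0 ''
  6: (3,7) 1 'd'
  7: (7,6) 0 ''
  8: (6,0) 0 ''
  9: (0,1) 0 ''
  10: (1,8) 1 'g'
  11: (8,10) 0 ''

n(n+1)/2 = 12·13/2 = 78
Σ LCP = 0 + 0 + 1 + 0 + 1 + 0 + 1 + 0 + 0 + 0 + 1 + 0 = 4
distinct = 78 − 4 = 74

74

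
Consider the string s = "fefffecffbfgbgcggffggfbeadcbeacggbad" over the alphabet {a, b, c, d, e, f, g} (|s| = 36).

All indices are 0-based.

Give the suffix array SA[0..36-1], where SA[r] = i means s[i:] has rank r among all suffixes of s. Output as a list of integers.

[29, 34, 24, 33, 27, 22, 9, 12, 26, 6, 30, 14, 35, 25, 28, 23, 5, 1, 21, 8, 4, 0, 7, 3, 2, 17, 10, 18, 32, 11, 13, 20, 16, 31, 19, 15]

rank | idx | suffix
   0 |  29 | acggbad
   1 |  34 | ad
   2 |  24 | adcbeacggbad
   3 |  33 | bad
   4 |  27 | beacggbad
   5 |  22 | beadcbeacggbad
   6 |   9 | bfgbgcggffggfbeadcbeacggbad
   7 |  12 | bgcggffggfbeadcbeacggbad
   8 |  26 | cbeacggbad
   9 |   6 | cffbfgbgcggffggfbeadcbeacggbad
  10 |  30 | cggbad
  11 |  14 | cggffggfbeadcbeacggbad
  12 |  35 | d
  13 |  25 | dcbeacggbad
  14 |  28 | eacggbad
  15 |  23 | eadcbeacggbad
  16 |   5 | ecffbfgbgcggffggfbeadcbeacggbad
  17 |   1 | efffecffbfgbgcggffggfbeadcbeacggbad
  18 |  21 | fbeadcbeacggbad
  19 |   8 | fbfgbgcggffggfbeadcbeacggbad
  20 |   4 | fecffbfgbgcggffggfbeadcbeacggbad
  21 |   0 | fefffecffbfgbgcggffggfbeadcbeacggbad
  22 |   7 | ffbfgbgcggffggfbeadcbeacggbad
  23 |   3 | ffecffbfgbgcggffggfbeadcbeacggbad
  24 |   2 | fffecffbfgbgcggffggfbeadcbeacggbad
  25 |  17 | ffggfbeadcbeacggbad
  26 |  10 | fgbgcggffggfbeadcbeacggbad
  27 |  18 | fggfbeadcbeacggbad
  28 |  32 | gbad
  29 |  11 | gbgcggffggfbeadcbeacggbad
  30 |  13 | gcggffggfbeadcbeacggbad
  31 |  20 | gfbeadcbeacggbad
  32 |  16 | gffggfbeadcbeacggbad
  33 |  31 | ggbad
  34 |  19 | ggfbeadcbeacggbad
  35 |  15 | ggffggfbeadcbeacggbad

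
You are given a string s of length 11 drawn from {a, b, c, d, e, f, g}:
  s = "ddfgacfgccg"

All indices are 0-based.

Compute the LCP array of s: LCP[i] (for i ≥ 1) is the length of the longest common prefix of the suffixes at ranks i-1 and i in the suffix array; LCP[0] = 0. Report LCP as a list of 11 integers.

[0, 0, 1, 1, 0, 1, 0, 2, 0, 1, 1]

rank→(start, suffix):
  0 → (4, 'acfgccg')
  1 → (8, 'ccg')
  2 → (5, 'cfgccg')
  3 → (9, 'cg')
  4 → (0, 'ddfgacfgccg')
  5 → (1, 'dfgacfgccg')
  6 → (2, 'fgacfgccg')
  7 → (6, 'fgccg')
  8 → (10, 'g')
  9 → (3, 'gacfgccg')
  10 → (7, 'gccg')

SA = [4, 8, 5, 9, 0, 1, 2, 6, 10, 3, 7]
rank  pair      lcp
   1  s[4:],s[8:]  0  ''
   2  s[8:],s[5:]  1  'c'
   3  s[5:],s[9:]  1  'c'
   4  s[9:],s[0:]  0  ''
   5  s[0:],s[1:]  1  'd'
   6  s[1:],s[2:]  0  ''
   7  s[2:],s[6:]  2  'fg'
   8  s[6:],s[10:]  0  ''
   9  s[10:],s[3:]  1  'g'
  10  s[3:],s[7:]  1  'g'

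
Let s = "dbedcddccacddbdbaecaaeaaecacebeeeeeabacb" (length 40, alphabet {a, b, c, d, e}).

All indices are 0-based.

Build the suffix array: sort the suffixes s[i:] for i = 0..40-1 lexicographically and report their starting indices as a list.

rank | idx | suffix
   0 |  19 | aaeaaecacebeeeeeabacb
   1 |  22 | aaecacebeeeeeabacb
   2 |  35 | abacb
   3 |  37 | acb
   4 |   9 | acddbdbaecaaeaaecacebeeeeeabacb
   5 |  26 | acebeeeeeabacb
   6 |  20 | aeaaecacebeeeeeabacb
   7 |  16 | aecaaeaaecacebeeeeeabacb
   8 |  23 | aecacebeeeeeabacb
   9 |  39 | b
  10 |  36 | bacb
  11 |  15 | baecaaeaaecacebeeeeeabacb
  12 |  13 | bdbaecaaeaaecacebeeeeeabacb
  13 |   1 | bedcddccacddbdbaecaaeaaecacebeeeeeabacb
  14 |  29 | beeeeeabacb
  15 |  18 | caaeaaecacebeeeeeabacb
  16 |   8 | cacddbdbaecaaeaaecacebeeeeeabacb
  17 |  25 | cacebeeeeeabacb
  18 |  38 | cb
  19 |   7 | ccacddbdbaecaaeaaecacebeeeeeabacb
  20 |  10 | cddbdbaecaaeaaecacebeeeeeabacb
  21 |   4 | cddccacddbdbaecaaeaaecacebeeeeeabacb
  22 |  27 | cebeeeeeabacb
  23 |  14 | dbaecaaeaaecacebeeeeeabacb
  24 |  12 | dbdbaecaaeaaecacebeeeeeabacb
  25 |   0 | dbedcddccacddbdbaecaaeaaecacebeeeeeabacb
  26 |   6 | dccacddbdbaecaaeaaecacebeeeeeabacb
  27 |   3 | dcddccacddbdbaecaaeaaecacebeeeeeabacb
  28 |  11 | ddbdbaecaaeaaecacebeeeeeabacb
  29 |   5 | ddccacddbdbaecaaeaaecacebeeeeeabacb
  30 |  21 | eaaecacebeeeeeabacb
  31 |  34 | eabacb
  32 |  28 | ebeeeeeabacb
  33 |  17 | ecaaeaaecacebeeeeeabacb
  34 |  24 | ecacebeeeeeabacb
  35 |   2 | edcddccacddbdbaecaaeaaecacebeeeeeabacb
  36 |  33 | eeabacb
  37 |  32 | eeeabacb
  38 |  31 | eeeeabacb
  39 |  30 | eeeeeabacb

[19, 22, 35, 37, 9, 26, 20, 16, 23, 39, 36, 15, 13, 1, 29, 18, 8, 25, 38, 7, 10, 4, 27, 14, 12, 0, 6, 3, 11, 5, 21, 34, 28, 17, 24, 2, 33, 32, 31, 30]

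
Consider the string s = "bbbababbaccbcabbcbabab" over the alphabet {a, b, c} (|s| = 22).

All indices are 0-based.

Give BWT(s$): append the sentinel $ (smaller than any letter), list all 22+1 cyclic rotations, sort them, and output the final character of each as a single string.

rank  rotation                 last
    0  $bbbababbaccbcabbcbabab  b
    1  ab$bbbababbaccbcabbcbab  b
    2  abab$bbbababbaccbcabbcb  b
    3  ababbaccbcabbcbabab$bbb  b
    4  abbaccbcabbcbabab$bbbab  b
    5  abbcbabab$bbbababbaccbc  c
    6  accbcabbcbabab$bbbababb  b
    7  b$bbbababbaccbcabbcbaba  a
    8  bab$bbbababbaccbcabbcba  a
    9  babab$bbbababbaccbcabbc  c
   10  bababbaccbcabbcbabab$bb  b
   11  babbaccbcabbcbabab$bbba  a
   12  baccbcabbcbabab$bbbabab  b
   13  bbababbaccbcabbcbabab$b  b
   14  bbaccbcabbcbabab$bbbaba  a
   15  bbbababbaccbcabbcbabab$  $
   16  bbcbabab$bbbababbaccbca  a
   17  bcabbcbabab$bbbababbacc  c
   18  bcbabab$bbbababbaccbcab  b
   19  cabbcbabab$bbbababbaccb  b
   20  cbabab$bbbababbaccbcabb  b
   21  cbcabbcbabab$bbbababbac  c
   22  ccbcabbcbabab$bbbababba  a

bbbbbcbaacbabba$acbbbca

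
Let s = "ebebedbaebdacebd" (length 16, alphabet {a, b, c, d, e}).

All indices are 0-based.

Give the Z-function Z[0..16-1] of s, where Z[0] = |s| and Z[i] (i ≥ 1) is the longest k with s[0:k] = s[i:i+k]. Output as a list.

[16, 0, 3, 0, 1, 0, 0, 0, 2, 0, 0, 0, 0, 2, 0, 0]

Z[0]=16
i=1: outside box; Z[1]=0
i=2: outside box; Z[2]=3 grow→box=[2,5)
i=3: min(r-i=2, Z[1]=0)=0; Z[3]=0
i=4: min(r-i=1, Z[2]=3)=1; Z[4]=1
i=5: outside box; Z[5]=0
i=6: outside box; Z[6]=0
i=7: outside box; Z[7]=0
i=8: outside box; Z[8]=2 grow→box=[8,10)
i=9: min(r-i=1, Z[1]=0)=0; Z[9]=0
i=10: outside box; Z[10]=0
i=11: outside box; Z[11]=0
i=12: outside box; Z[12]=0
i=13: outside box; Z[13]=2 grow→box=[13,15)
i=14: min(r-i=1, Z[1]=0)=0; Z[14]=0
i=15: outside box; Z[15]=0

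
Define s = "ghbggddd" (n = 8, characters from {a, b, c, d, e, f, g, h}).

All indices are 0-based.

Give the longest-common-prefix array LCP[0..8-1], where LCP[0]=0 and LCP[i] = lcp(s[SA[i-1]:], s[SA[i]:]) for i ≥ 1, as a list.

[0, 0, 1, 2, 0, 1, 1, 0]

rank→(start, suffix):
  0 → (2, 'bggddd')
  1 → (7, 'd')
  2 → (6, 'dd')
  3 → (5, 'ddd')
  4 → (4, 'gddd')
  5 → (3, 'ggddd')
  6 → (0, 'ghbggddd')
  7 → (1, 'hbggddd')

SA = [2, 7, 6, 5, 4, 3, 0, 1]
[i] adj suffixes → lcp
  [1] 2/7 → 0 ('')
  [2] 7/6 → 1 ('d')
  [3] 6/5 → 2 ('dd')
  [4] 5/4 → 0 ('')
  [5] 4/3 → 1 ('g')
  [6] 3/0 → 1 ('g')
  [7] 0/1 → 0 ('')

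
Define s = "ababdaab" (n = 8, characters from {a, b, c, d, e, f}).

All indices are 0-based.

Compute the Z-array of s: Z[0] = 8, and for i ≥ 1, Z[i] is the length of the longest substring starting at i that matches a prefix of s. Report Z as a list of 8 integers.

Z[0]=8
i=1: fresh scan; Z[1]=0
i=2: fresh scan; Z[2]=2 scan→box=[2,4)
i=3: min(r-i=1, Z[1]=0)=0; Z[3]=0
i=4: fresh scan; Z[4]=0
i=5: fresh scan; Z[5]=1 scan→box=[5,6)
i=6: fresh scan; Z[6]=2 scan→box=[6,8)
i=7: min(r-i=1, Z[1]=0)=0; Z[7]=0

[8, 0, 2, 0, 0, 1, 2, 0]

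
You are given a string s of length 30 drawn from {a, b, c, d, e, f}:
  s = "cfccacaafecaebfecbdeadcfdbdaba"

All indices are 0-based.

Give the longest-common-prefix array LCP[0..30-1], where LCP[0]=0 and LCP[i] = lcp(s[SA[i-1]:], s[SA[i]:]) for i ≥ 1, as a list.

rank | idx | suffix
   0 |  29 | a
   1 |   6 | aafecaebfecbdeadcfdbdaba
   2 |  27 | aba
   3 |   4 | acaafecaebfecbdeadcfdbdaba
   4 |  20 | adcfdbdaba
   5 |  11 | aebfecbdeadcfdbdaba
   6 |   7 | afecaebfecbdeadcfdbdaba
   7 |  28 | ba
   8 |  25 | bdaba
   9 |  17 | bdeadcfdbdaba
  10 |  13 | bfecbdeadcfdbdaba
  11 |   5 | caafecaebfecbdeadcfdbdaba
  12 |   3 | cacaafecaebfecbdeadcfdbdaba
  13 |  10 | caebfecbdeadcfdbdaba
  14 |  16 | cbdeadcfdbdaba
  15 |   2 | ccacaafecaebfecbdeadcfdbdaba
  16 |   0 | cfccacaafecaebfecbdeadcfdbdaba
  17 |  22 | cfdbdaba
  18 |  26 | daba
  19 |  24 | dbdaba
  20 |  21 | dcfdbdaba
  21 |  18 | deadcfdbdaba
  22 |  19 | eadcfdbdaba
  23 |  12 | ebfecbdeadcfdbdaba
  24 |   9 | ecaebfecbdeadcfdbdaba
  25 |  15 | ecbdeadcfdbdaba
  26 |   1 | fccacaafecaebfecbdeadcfdbdaba
  27 |  23 | fdbdaba
  28 |   8 | fecaebfecbdeadcfdbdaba
  29 |  14 | fecbdeadcfdbdaba

SA = [29, 6, 27, 4, 20, 11, 7, 28, 25, 17, 13, 5, 3, 10, 16, 2, 0, 22, 26, 24, 21, 18, 19, 12, 9, 15, 1, 23, 8, 14]
rank  pair      lcp
   1  s[29:],s[6:]  1  'a'
   2  s[6:],s[27:]  1  'a'
   3  s[27:],s[4:]  1  'a'
   4  s[4:],s[20:]  1  'a'
   5  s[20:],s[11:]  1  'a'
   6  s[11:],s[7:]  1  'a'
   7  s[7:],s[28:]  0  ''
   8  s[28:],s[25:]  1  'b'
   9  s[25:],s[17:]  2  'bd'
  10  s[17:],s[13:]  1  'b'
  11  s[13:],s[5:]  0  ''
  12  s[5:],s[3:]  2  'ca'
  13  s[3:],s[10:]  2  'ca'
  14  s[10:],s[16:]  1  'c'
  15  s[16:],s[2:]  1  'c'
  16  s[2:],s[0:]  1  'c'
  17  s[0:],s[22:]  2  'cf'
  18  s[22:],s[26:]  0  ''
  19  s[26:],s[24:]  1  'd'
  20  s[24:],s[21:]  1  'd'
  21  s[21:],s[18:]  1  'd'
  22  s[18:],s[19:]  0  ''
  23  s[19:],s[12:]  1  'e'
  24  s[12:],s[9:]  1  'e'
  25  s[9:],s[15:]  2  'ec'
  26  s[15:],s[1:]  0  ''
  27  s[1:],s[23:]  1  'f'
  28  s[23:],s[8:]  1  'f'
  29  s[8:],s[14:]  3  'fec'

[0, 1, 1, 1, 1, 1, 1, 0, 1, 2, 1, 0, 2, 2, 1, 1, 1, 2, 0, 1, 1, 1, 0, 1, 1, 2, 0, 1, 1, 3]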